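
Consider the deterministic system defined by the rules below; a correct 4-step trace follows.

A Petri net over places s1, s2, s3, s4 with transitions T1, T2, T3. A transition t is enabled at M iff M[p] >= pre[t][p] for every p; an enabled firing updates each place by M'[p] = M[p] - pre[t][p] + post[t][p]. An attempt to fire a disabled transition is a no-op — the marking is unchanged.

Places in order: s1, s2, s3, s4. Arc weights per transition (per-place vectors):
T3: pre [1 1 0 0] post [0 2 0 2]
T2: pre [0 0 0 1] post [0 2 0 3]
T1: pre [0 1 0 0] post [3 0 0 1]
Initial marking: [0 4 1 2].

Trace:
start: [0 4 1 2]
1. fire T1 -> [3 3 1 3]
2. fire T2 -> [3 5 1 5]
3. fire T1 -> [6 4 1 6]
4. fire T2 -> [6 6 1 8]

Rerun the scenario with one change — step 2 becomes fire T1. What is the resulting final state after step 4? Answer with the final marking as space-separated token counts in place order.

9 3 1 7

(re-executing from step 2 with the substitution; state before step 2: [3 3 1 3])
2. fire T1 -> [6 2 1 4]
3. fire T1 -> [9 1 1 5]
4. fire T2 -> [9 3 1 7]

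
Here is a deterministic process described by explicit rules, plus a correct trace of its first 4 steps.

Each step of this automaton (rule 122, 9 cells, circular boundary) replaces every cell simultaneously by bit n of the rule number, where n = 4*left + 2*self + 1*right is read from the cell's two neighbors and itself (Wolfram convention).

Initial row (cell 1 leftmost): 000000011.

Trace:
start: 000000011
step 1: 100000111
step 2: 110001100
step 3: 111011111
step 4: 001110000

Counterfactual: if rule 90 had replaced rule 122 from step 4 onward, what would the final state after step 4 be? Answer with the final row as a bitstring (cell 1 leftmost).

001010000

(re-executing step 4 under rule 90; state before step 4: 111011111)
step 4: 001010000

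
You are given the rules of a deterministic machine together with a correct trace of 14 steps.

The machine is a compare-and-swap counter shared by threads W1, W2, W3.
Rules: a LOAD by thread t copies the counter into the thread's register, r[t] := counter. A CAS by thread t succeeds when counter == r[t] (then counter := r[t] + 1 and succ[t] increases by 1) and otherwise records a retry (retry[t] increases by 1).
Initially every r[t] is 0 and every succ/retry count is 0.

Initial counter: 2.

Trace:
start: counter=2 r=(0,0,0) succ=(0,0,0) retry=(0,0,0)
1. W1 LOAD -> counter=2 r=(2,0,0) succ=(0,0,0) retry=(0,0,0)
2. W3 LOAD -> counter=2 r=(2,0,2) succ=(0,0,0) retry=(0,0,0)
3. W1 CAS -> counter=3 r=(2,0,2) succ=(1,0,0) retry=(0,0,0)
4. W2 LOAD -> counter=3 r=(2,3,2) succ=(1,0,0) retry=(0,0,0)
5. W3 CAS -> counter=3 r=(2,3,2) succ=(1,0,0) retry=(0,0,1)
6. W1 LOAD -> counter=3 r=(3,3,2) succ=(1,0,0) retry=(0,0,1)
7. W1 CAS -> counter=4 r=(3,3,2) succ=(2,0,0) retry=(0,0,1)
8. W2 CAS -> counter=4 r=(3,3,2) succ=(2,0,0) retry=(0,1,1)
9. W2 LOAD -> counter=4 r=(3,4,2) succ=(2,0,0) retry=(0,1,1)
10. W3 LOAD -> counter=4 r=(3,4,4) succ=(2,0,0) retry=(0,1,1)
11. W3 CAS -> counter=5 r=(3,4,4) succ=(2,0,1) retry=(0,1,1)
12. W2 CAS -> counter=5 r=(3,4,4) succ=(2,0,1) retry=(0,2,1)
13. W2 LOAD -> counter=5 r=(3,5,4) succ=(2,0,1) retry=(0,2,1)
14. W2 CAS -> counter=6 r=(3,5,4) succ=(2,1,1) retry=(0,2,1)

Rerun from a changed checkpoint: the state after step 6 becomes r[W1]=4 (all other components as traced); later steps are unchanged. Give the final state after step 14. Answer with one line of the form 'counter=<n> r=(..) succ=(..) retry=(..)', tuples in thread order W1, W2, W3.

state after step 6 := counter=3 r=(4,3,2) succ=(1,0,0) retry=(0,0,1)
7. W1 CAS -> counter=3 r=(4,3,2) succ=(1,0,0) retry=(1,0,1)
8. W2 CAS -> counter=4 r=(4,3,2) succ=(1,1,0) retry=(1,0,1)
9. W2 LOAD -> counter=4 r=(4,4,2) succ=(1,1,0) retry=(1,0,1)
10. W3 LOAD -> counter=4 r=(4,4,4) succ=(1,1,0) retry=(1,0,1)
11. W3 CAS -> counter=5 r=(4,4,4) succ=(1,1,1) retry=(1,0,1)
12. W2 CAS -> counter=5 r=(4,4,4) succ=(1,1,1) retry=(1,1,1)
13. W2 LOAD -> counter=5 r=(4,5,4) succ=(1,1,1) retry=(1,1,1)
14. W2 CAS -> counter=6 r=(4,5,4) succ=(1,2,1) retry=(1,1,1)

counter=6 r=(4,5,4) succ=(1,2,1) retry=(1,1,1)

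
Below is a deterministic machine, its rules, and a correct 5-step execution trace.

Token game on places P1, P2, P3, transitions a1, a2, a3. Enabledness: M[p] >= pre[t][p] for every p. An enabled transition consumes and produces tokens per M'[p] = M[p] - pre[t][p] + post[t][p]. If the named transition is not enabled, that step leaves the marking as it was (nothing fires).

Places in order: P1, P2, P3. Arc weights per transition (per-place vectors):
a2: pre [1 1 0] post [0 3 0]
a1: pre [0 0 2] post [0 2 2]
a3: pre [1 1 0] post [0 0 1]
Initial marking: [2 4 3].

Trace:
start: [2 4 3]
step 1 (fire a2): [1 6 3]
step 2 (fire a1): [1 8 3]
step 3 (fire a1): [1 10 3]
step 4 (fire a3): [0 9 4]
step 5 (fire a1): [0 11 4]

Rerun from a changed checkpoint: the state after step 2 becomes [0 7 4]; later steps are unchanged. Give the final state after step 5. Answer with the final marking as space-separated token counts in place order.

0 11 4

state after step 2 := [0 7 4]
step 3 (fire a1): [0 9 4]
step 4 (fire a3): [0 9 4]
step 5 (fire a1): [0 11 4]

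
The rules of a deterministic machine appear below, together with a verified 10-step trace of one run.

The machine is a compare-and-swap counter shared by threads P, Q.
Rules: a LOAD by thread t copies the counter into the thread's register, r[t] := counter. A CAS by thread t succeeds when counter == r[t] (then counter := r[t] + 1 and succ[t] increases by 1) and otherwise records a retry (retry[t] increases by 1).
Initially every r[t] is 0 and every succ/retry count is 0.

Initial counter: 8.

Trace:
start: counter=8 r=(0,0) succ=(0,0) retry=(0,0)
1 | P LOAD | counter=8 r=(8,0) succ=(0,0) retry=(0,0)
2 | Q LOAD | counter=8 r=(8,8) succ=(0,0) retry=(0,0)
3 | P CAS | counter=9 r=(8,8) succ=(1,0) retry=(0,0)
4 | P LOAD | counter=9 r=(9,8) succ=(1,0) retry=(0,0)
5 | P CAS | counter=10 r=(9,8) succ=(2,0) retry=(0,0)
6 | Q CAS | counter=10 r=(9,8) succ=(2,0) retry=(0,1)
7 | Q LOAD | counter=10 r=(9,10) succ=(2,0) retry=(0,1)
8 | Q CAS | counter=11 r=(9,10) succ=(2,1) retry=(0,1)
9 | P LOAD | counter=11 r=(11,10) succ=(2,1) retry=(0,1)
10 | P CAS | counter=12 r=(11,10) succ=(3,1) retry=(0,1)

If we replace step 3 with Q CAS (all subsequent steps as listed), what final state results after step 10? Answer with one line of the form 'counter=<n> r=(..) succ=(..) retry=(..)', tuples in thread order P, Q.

counter=12 r=(11,10) succ=(2,2) retry=(0,1)

(re-executing from step 3 with the substitution; state before step 3: counter=8 r=(8,8) succ=(0,0) retry=(0,0))
3 | Q CAS | counter=9 r=(8,8) succ=(0,1) retry=(0,0)
4 | P LOAD | counter=9 r=(9,8) succ=(0,1) retry=(0,0)
5 | P CAS | counter=10 r=(9,8) succ=(1,1) retry=(0,0)
6 | Q CAS | counter=10 r=(9,8) succ=(1,1) retry=(0,1)
7 | Q LOAD | counter=10 r=(9,10) succ=(1,1) retry=(0,1)
8 | Q CAS | counter=11 r=(9,10) succ=(1,2) retry=(0,1)
9 | P LOAD | counter=11 r=(11,10) succ=(1,2) retry=(0,1)
10 | P CAS | counter=12 r=(11,10) succ=(2,2) retry=(0,1)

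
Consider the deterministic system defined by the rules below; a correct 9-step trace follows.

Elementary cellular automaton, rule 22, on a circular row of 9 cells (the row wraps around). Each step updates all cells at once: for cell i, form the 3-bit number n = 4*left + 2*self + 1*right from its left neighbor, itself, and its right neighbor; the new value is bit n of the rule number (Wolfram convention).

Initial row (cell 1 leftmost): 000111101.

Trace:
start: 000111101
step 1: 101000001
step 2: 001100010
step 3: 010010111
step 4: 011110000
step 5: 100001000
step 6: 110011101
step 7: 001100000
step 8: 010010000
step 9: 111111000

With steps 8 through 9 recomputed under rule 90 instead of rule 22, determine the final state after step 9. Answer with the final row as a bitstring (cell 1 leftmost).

(re-executing steps 8..9 under rule 90; state before step 8: 001100000)
step 8: 011110000
step 9: 110011000

110011000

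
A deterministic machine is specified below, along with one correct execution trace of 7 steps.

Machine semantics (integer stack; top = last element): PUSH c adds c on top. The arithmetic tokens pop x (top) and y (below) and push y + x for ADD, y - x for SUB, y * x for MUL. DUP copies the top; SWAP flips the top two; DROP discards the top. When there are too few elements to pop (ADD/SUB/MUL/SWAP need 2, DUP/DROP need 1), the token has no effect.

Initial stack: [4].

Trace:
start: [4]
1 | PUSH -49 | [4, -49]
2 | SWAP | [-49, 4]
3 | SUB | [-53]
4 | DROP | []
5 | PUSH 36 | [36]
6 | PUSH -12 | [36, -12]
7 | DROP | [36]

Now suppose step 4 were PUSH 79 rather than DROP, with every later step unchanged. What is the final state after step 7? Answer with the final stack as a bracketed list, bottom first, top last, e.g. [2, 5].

(re-executing from step 4 with the substitution; state before step 4: [-53])
4 | PUSH 79 | [-53, 79]
5 | PUSH 36 | [-53, 79, 36]
6 | PUSH -12 | [-53, 79, 36, -12]
7 | DROP | [-53, 79, 36]

[-53, 79, 36]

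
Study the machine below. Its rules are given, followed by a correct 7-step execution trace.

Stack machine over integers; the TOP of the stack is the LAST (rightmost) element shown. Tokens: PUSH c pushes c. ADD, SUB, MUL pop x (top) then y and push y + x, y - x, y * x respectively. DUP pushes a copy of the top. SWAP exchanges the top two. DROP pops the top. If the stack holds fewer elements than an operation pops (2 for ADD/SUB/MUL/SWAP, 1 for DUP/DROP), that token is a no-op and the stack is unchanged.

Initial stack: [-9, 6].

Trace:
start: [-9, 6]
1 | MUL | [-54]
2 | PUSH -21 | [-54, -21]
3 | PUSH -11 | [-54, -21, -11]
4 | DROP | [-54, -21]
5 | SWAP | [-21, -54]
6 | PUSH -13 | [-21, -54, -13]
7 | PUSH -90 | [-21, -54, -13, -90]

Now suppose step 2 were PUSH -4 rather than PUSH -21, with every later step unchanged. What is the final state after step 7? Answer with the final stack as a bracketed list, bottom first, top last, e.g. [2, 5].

(re-executing from step 2 with the substitution; state before step 2: [-54])
2 | PUSH -4 | [-54, -4]
3 | PUSH -11 | [-54, -4, -11]
4 | DROP | [-54, -4]
5 | SWAP | [-4, -54]
6 | PUSH -13 | [-4, -54, -13]
7 | PUSH -90 | [-4, -54, -13, -90]

[-4, -54, -13, -90]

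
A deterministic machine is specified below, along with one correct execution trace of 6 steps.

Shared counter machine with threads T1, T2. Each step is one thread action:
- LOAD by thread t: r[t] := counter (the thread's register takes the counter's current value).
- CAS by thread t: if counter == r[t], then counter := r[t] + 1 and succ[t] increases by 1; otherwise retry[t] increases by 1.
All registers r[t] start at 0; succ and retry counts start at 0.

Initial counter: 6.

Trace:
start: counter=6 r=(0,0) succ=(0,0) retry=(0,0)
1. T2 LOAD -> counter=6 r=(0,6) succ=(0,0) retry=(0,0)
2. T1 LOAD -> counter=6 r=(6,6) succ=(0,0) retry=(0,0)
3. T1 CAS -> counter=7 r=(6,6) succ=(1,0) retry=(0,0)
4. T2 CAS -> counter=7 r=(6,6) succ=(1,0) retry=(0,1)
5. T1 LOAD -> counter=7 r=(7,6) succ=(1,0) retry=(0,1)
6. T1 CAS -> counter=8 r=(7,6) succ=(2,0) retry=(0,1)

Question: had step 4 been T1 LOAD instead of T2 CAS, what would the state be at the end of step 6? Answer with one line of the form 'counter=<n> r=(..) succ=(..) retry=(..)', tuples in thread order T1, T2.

counter=8 r=(7,6) succ=(2,0) retry=(0,0)

(re-executing from step 4 with the substitution; state before step 4: counter=7 r=(6,6) succ=(1,0) retry=(0,0))
4. T1 LOAD -> counter=7 r=(7,6) succ=(1,0) retry=(0,0)
5. T1 LOAD -> counter=7 r=(7,6) succ=(1,0) retry=(0,0)
6. T1 CAS -> counter=8 r=(7,6) succ=(2,0) retry=(0,0)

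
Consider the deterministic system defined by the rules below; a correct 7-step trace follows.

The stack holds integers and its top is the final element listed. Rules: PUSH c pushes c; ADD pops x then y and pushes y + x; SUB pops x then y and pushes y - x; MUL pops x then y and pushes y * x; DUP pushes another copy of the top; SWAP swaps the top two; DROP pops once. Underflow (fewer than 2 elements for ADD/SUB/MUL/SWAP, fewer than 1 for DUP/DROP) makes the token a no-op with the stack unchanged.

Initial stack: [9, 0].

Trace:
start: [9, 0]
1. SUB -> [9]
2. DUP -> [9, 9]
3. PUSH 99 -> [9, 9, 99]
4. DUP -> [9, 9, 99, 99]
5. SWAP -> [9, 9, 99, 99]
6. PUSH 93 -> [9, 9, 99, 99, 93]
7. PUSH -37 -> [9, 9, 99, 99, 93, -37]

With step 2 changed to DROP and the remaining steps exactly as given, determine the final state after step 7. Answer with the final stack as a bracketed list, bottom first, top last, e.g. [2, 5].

(re-executing from step 2 with the substitution; state before step 2: [9])
2. DROP -> []
3. PUSH 99 -> [99]
4. DUP -> [99, 99]
5. SWAP -> [99, 99]
6. PUSH 93 -> [99, 99, 93]
7. PUSH -37 -> [99, 99, 93, -37]

[99, 99, 93, -37]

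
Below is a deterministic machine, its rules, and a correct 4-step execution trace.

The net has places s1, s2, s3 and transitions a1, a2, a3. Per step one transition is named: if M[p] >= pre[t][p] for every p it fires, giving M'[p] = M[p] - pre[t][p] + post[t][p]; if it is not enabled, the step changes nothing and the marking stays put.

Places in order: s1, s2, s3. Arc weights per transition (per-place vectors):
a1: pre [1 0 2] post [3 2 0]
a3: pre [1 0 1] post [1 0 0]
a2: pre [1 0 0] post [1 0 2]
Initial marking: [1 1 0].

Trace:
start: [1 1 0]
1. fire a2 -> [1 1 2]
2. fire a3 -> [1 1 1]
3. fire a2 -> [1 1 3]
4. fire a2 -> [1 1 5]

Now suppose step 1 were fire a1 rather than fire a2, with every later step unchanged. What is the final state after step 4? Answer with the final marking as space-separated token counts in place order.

(re-executing from step 1 with the substitution; state before step 1: [1 1 0])
1. fire a1 -> [1 1 0]
2. fire a3 -> [1 1 0]
3. fire a2 -> [1 1 2]
4. fire a2 -> [1 1 4]

1 1 4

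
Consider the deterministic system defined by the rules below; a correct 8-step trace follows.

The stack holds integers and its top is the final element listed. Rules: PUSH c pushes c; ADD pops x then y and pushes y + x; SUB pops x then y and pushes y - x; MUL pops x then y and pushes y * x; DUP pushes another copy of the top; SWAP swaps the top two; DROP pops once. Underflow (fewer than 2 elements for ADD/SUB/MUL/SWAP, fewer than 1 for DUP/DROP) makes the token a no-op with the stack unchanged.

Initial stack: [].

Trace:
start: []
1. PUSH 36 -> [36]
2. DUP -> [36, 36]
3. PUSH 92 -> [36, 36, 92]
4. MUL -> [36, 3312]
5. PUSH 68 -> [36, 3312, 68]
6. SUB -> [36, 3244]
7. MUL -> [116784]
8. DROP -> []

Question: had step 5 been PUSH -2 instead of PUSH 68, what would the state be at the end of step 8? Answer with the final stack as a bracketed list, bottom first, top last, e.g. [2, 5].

[]

(re-executing from step 5 with the substitution; state before step 5: [36, 3312])
5. PUSH -2 -> [36, 3312, -2]
6. SUB -> [36, 3314]
7. MUL -> [119304]
8. DROP -> []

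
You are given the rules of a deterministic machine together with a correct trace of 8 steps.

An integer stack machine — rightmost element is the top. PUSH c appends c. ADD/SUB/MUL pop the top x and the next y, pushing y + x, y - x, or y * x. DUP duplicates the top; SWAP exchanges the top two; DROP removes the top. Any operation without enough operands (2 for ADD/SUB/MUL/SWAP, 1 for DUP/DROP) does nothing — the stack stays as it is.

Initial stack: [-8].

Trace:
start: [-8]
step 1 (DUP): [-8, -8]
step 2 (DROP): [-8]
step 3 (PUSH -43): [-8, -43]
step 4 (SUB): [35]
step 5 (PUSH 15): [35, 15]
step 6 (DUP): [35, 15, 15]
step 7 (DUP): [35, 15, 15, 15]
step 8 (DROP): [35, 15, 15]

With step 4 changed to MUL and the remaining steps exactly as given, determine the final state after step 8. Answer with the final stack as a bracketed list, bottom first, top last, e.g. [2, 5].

(re-executing from step 4 with the substitution; state before step 4: [-8, -43])
step 4 (MUL): [344]
step 5 (PUSH 15): [344, 15]
step 6 (DUP): [344, 15, 15]
step 7 (DUP): [344, 15, 15, 15]
step 8 (DROP): [344, 15, 15]

[344, 15, 15]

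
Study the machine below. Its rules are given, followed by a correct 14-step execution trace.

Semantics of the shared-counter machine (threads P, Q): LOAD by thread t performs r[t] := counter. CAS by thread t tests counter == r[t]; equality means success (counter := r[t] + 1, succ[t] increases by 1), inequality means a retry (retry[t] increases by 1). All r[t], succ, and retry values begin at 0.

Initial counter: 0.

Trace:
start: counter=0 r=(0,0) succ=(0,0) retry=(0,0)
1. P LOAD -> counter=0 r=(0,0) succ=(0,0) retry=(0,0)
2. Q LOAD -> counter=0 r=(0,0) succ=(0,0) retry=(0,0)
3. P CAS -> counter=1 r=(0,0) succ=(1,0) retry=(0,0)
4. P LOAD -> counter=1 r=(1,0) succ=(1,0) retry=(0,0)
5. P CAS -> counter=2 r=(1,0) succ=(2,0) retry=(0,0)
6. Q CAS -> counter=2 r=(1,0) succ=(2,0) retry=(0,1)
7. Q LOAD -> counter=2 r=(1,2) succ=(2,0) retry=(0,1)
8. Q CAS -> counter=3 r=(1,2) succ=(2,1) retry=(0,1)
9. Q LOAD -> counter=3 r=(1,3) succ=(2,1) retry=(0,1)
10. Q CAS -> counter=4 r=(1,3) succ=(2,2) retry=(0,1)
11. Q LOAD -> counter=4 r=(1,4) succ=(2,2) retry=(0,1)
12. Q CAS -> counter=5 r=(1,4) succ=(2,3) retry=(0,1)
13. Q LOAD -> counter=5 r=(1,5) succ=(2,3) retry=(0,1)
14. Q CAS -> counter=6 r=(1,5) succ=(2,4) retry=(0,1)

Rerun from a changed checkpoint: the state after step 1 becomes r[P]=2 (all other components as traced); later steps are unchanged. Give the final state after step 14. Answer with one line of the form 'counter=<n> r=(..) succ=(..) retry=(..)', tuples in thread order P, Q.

state after step 1 := counter=0 r=(2,0) succ=(0,0) retry=(0,0)
2. Q LOAD -> counter=0 r=(2,0) succ=(0,0) retry=(0,0)
3. P CAS -> counter=0 r=(2,0) succ=(0,0) retry=(1,0)
4. P LOAD -> counter=0 r=(0,0) succ=(0,0) retry=(1,0)
5. P CAS -> counter=1 r=(0,0) succ=(1,0) retry=(1,0)
6. Q CAS -> counter=1 r=(0,0) succ=(1,0) retry=(1,1)
7. Q LOAD -> counter=1 r=(0,1) succ=(1,0) retry=(1,1)
8. Q CAS -> counter=2 r=(0,1) succ=(1,1) retry=(1,1)
9. Q LOAD -> counter=2 r=(0,2) succ=(1,1) retry=(1,1)
10. Q CAS -> counter=3 r=(0,2) succ=(1,2) retry=(1,1)
11. Q LOAD -> counter=3 r=(0,3) succ=(1,2) retry=(1,1)
12. Q CAS -> counter=4 r=(0,3) succ=(1,3) retry=(1,1)
13. Q LOAD -> counter=4 r=(0,4) succ=(1,3) retry=(1,1)
14. Q CAS -> counter=5 r=(0,4) succ=(1,4) retry=(1,1)

counter=5 r=(0,4) succ=(1,4) retry=(1,1)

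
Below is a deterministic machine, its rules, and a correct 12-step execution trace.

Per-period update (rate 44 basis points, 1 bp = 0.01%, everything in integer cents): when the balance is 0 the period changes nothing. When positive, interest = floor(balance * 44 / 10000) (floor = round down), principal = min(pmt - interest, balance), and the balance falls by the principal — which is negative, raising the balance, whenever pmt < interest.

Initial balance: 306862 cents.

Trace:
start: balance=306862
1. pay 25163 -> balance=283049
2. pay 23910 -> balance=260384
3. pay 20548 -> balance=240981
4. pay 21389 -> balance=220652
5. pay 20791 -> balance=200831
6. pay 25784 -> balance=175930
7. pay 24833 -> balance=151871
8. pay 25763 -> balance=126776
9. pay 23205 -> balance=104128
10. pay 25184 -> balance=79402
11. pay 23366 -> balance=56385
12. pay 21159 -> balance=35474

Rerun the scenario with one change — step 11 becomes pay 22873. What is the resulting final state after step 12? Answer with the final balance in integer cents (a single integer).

(re-executing from step 11 with the substitution; state before step 11: balance=79402)
11. pay 22873 -> balance=56878
12. pay 21159 -> balance=35969

35969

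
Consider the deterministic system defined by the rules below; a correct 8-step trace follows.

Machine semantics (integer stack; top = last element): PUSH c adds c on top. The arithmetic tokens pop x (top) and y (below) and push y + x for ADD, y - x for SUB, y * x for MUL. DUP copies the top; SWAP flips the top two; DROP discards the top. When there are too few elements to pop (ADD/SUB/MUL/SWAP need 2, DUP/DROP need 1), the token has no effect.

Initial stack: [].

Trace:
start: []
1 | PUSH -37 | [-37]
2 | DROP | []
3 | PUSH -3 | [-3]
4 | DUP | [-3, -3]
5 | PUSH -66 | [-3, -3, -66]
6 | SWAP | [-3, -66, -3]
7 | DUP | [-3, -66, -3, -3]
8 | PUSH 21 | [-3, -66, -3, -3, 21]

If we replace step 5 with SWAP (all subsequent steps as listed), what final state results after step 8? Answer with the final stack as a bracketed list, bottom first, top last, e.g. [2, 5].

(re-executing from step 5 with the substitution; state before step 5: [-3, -3])
5 | SWAP | [-3, -3]
6 | SWAP | [-3, -3]
7 | DUP | [-3, -3, -3]
8 | PUSH 21 | [-3, -3, -3, 21]

[-3, -3, -3, 21]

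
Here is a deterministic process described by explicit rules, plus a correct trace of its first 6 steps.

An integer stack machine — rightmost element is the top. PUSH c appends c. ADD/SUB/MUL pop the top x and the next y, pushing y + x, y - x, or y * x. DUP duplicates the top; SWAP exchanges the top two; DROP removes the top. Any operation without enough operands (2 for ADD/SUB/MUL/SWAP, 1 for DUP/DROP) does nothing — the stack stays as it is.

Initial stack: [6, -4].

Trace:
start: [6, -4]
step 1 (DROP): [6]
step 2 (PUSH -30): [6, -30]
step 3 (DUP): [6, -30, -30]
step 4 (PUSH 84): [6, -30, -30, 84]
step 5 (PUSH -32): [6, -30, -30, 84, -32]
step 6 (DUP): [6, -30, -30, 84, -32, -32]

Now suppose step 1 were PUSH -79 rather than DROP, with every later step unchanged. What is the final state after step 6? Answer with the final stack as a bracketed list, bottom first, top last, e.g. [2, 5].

[6, -4, -79, -30, -30, 84, -32, -32]

(re-executing from step 1 with the substitution; state before step 1: [6, -4])
step 1 (PUSH -79): [6, -4, -79]
step 2 (PUSH -30): [6, -4, -79, -30]
step 3 (DUP): [6, -4, -79, -30, -30]
step 4 (PUSH 84): [6, -4, -79, -30, -30, 84]
step 5 (PUSH -32): [6, -4, -79, -30, -30, 84, -32]
step 6 (DUP): [6, -4, -79, -30, -30, 84, -32, -32]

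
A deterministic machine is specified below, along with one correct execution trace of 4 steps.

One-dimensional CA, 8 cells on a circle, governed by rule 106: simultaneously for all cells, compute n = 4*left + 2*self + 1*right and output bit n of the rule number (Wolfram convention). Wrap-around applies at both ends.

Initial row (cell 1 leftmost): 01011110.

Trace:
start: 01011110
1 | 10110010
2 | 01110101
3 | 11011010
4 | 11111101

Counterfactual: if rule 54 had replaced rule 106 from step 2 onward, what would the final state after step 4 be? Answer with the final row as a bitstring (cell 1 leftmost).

(re-executing steps 2..4 under rule 54; state before step 2: 10110010)
2 | 11001111
3 | 00110000
4 | 01001000

01001000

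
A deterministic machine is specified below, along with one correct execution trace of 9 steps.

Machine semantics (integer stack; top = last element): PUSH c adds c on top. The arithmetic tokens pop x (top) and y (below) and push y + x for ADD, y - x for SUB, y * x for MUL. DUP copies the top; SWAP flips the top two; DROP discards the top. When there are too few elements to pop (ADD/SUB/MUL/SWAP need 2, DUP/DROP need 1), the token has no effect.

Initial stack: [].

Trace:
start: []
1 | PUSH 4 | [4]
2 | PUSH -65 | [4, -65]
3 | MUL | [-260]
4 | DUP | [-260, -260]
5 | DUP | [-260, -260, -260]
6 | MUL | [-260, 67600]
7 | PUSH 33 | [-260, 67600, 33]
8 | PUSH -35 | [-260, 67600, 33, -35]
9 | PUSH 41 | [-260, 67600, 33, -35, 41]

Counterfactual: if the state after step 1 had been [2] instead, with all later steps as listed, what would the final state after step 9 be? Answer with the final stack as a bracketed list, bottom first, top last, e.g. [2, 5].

state after step 1 := [2]
2 | PUSH -65 | [2, -65]
3 | MUL | [-130]
4 | DUP | [-130, -130]
5 | DUP | [-130, -130, -130]
6 | MUL | [-130, 16900]
7 | PUSH 33 | [-130, 16900, 33]
8 | PUSH -35 | [-130, 16900, 33, -35]
9 | PUSH 41 | [-130, 16900, 33, -35, 41]

[-130, 16900, 33, -35, 41]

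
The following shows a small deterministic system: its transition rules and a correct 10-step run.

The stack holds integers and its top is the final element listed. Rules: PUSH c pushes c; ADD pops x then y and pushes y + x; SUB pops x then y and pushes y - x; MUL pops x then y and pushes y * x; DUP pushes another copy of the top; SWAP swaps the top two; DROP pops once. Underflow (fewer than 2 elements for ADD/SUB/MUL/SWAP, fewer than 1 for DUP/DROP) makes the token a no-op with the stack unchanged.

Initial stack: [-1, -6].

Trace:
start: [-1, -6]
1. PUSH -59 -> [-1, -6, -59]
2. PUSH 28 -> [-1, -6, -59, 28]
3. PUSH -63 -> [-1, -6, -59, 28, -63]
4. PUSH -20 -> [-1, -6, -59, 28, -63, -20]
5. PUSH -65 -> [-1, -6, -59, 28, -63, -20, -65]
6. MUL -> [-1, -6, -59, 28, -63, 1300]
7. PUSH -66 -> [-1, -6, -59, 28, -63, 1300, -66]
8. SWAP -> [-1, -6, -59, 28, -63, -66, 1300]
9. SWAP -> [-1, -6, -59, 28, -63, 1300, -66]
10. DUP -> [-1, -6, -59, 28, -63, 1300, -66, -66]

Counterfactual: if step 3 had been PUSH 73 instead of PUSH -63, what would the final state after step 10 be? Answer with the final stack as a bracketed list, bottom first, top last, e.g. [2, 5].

[-1, -6, -59, 28, 73, 1300, -66, -66]

(re-executing from step 3 with the substitution; state before step 3: [-1, -6, -59, 28])
3. PUSH 73 -> [-1, -6, -59, 28, 73]
4. PUSH -20 -> [-1, -6, -59, 28, 73, -20]
5. PUSH -65 -> [-1, -6, -59, 28, 73, -20, -65]
6. MUL -> [-1, -6, -59, 28, 73, 1300]
7. PUSH -66 -> [-1, -6, -59, 28, 73, 1300, -66]
8. SWAP -> [-1, -6, -59, 28, 73, -66, 1300]
9. SWAP -> [-1, -6, -59, 28, 73, 1300, -66]
10. DUP -> [-1, -6, -59, 28, 73, 1300, -66, -66]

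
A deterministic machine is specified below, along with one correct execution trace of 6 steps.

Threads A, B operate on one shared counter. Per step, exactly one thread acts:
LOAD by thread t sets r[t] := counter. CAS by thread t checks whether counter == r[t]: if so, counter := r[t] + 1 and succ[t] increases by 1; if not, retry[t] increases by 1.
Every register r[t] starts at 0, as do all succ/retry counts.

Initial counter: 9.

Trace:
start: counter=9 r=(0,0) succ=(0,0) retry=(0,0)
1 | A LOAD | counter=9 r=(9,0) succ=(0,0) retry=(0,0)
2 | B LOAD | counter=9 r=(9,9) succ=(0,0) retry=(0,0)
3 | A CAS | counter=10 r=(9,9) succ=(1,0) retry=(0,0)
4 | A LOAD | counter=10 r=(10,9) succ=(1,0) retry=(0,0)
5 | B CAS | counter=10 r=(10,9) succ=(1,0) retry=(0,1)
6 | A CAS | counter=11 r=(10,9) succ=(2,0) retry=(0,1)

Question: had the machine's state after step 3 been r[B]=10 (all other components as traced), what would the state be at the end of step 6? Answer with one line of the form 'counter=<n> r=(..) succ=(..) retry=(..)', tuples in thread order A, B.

counter=11 r=(10,10) succ=(1,1) retry=(1,0)

state after step 3 := counter=10 r=(9,10) succ=(1,0) retry=(0,0)
4 | A LOAD | counter=10 r=(10,10) succ=(1,0) retry=(0,0)
5 | B CAS | counter=11 r=(10,10) succ=(1,1) retry=(0,0)
6 | A CAS | counter=11 r=(10,10) succ=(1,1) retry=(1,0)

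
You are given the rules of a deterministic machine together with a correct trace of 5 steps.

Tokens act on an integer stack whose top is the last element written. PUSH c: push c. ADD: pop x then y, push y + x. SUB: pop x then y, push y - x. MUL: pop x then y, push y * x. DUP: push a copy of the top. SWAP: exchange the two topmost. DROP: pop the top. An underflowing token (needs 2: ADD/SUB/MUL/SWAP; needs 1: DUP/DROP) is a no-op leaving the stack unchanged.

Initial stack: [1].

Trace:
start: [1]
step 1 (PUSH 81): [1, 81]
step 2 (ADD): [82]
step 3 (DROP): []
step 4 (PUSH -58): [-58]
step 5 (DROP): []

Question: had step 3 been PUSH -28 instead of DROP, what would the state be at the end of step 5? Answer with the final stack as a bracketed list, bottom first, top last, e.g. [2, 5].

[82, -28]

(re-executing from step 3 with the substitution; state before step 3: [82])
step 3 (PUSH -28): [82, -28]
step 4 (PUSH -58): [82, -28, -58]
step 5 (DROP): [82, -28]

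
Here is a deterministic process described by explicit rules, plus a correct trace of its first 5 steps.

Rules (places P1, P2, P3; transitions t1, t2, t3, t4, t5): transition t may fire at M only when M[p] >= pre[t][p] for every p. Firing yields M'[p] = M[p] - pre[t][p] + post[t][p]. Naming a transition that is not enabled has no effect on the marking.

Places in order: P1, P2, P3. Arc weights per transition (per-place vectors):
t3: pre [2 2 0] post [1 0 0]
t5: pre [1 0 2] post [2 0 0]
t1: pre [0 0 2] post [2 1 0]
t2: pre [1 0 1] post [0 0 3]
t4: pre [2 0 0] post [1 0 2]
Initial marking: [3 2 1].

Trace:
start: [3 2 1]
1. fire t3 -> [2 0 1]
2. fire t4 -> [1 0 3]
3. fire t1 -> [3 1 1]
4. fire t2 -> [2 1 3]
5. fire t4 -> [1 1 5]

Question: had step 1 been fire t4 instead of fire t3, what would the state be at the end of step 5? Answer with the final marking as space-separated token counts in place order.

1 3 7

(re-executing from step 1 with the substitution; state before step 1: [3 2 1])
1. fire t4 -> [2 2 3]
2. fire t4 -> [1 2 5]
3. fire t1 -> [3 3 3]
4. fire t2 -> [2 3 5]
5. fire t4 -> [1 3 7]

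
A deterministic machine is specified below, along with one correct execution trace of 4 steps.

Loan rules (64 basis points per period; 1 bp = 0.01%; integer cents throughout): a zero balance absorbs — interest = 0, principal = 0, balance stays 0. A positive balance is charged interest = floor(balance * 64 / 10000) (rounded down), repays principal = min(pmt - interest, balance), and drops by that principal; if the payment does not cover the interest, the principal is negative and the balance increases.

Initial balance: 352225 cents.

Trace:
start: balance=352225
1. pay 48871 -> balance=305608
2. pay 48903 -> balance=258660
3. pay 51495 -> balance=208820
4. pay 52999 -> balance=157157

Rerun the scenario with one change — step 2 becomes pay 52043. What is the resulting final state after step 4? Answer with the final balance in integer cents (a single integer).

153977

(re-executing from step 2 with the substitution; state before step 2: balance=305608)
2. pay 52043 -> balance=255520
3. pay 51495 -> balance=205660
4. pay 52999 -> balance=153977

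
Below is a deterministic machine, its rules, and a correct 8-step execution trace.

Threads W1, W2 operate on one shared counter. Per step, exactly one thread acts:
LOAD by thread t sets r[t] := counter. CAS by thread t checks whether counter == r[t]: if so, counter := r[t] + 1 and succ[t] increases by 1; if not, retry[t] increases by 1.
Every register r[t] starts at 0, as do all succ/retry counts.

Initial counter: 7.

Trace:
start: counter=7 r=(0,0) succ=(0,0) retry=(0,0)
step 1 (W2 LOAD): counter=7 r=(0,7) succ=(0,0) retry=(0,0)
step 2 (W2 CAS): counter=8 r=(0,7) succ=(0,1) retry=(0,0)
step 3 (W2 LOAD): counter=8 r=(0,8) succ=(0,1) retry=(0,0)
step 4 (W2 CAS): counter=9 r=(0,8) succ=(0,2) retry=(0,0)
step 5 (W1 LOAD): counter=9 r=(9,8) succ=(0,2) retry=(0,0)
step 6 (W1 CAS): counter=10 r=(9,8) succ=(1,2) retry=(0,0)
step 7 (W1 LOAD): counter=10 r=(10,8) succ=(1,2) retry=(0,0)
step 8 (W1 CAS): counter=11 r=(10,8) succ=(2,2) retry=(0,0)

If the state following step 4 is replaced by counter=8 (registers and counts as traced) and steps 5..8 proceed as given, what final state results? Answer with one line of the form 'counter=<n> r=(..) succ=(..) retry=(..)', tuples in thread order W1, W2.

counter=10 r=(9,8) succ=(2,2) retry=(0,0)

state after step 4 := counter=8 r=(0,8) succ=(0,2) retry=(0,0)
step 5 (W1 LOAD): counter=8 r=(8,8) succ=(0,2) retry=(0,0)
step 6 (W1 CAS): counter=9 r=(8,8) succ=(1,2) retry=(0,0)
step 7 (W1 LOAD): counter=9 r=(9,8) succ=(1,2) retry=(0,0)
step 8 (W1 CAS): counter=10 r=(9,8) succ=(2,2) retry=(0,0)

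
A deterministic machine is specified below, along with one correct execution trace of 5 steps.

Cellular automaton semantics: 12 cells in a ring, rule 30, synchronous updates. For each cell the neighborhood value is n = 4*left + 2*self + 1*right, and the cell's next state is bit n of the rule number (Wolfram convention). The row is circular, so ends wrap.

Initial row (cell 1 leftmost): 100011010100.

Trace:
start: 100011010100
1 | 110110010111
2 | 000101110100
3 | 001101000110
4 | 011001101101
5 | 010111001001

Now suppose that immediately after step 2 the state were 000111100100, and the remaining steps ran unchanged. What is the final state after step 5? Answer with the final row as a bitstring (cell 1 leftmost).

010010101011

state after step 2 := 000111100100
3 | 001100011110
4 | 011010110001
5 | 010010101011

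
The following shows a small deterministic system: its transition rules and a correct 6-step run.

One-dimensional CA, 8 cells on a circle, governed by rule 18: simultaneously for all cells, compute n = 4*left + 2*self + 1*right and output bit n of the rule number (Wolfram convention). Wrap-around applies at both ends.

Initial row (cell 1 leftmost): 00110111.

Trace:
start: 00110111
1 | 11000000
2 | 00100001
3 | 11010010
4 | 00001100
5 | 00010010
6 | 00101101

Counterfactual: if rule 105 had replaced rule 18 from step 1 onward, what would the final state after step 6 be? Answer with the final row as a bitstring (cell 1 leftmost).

(re-executing steps 1..6 under rule 105; state before step 1: 00110111)
1 | 00111101
2 | 00100110
3 | 10000110
4 | 00110111
5 | 00111101
6 | 00100110

00100110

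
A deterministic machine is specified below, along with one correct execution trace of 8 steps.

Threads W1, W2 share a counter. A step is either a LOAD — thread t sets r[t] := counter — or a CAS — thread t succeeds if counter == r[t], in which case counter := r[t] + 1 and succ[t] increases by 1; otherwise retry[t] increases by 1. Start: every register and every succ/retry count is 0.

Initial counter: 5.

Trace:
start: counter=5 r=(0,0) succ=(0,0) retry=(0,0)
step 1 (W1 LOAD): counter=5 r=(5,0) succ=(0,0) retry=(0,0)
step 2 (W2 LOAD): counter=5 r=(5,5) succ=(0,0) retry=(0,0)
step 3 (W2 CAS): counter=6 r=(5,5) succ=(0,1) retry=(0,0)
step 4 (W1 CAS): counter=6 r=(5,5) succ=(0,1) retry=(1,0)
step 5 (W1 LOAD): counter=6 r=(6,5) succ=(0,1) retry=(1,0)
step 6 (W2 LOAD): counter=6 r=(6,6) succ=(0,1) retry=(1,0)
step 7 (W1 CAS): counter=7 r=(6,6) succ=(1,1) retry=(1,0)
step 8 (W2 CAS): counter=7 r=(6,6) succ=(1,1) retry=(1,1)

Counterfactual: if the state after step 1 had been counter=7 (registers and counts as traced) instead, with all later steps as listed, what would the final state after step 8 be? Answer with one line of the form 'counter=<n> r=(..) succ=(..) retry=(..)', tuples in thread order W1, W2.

state after step 1 := counter=7 r=(5,0) succ=(0,0) retry=(0,0)
step 2 (W2 LOAD): counter=7 r=(5,7) succ=(0,0) retry=(0,0)
step 3 (W2 CAS): counter=8 r=(5,7) succ=(0,1) retry=(0,0)
step 4 (W1 CAS): counter=8 r=(5,7) succ=(0,1) retry=(1,0)
step 5 (W1 LOAD): counter=8 r=(8,7) succ=(0,1) retry=(1,0)
step 6 (W2 LOAD): counter=8 r=(8,8) succ=(0,1) retry=(1,0)
step 7 (W1 CAS): counter=9 r=(8,8) succ=(1,1) retry=(1,0)
step 8 (W2 CAS): counter=9 r=(8,8) succ=(1,1) retry=(1,1)

counter=9 r=(8,8) succ=(1,1) retry=(1,1)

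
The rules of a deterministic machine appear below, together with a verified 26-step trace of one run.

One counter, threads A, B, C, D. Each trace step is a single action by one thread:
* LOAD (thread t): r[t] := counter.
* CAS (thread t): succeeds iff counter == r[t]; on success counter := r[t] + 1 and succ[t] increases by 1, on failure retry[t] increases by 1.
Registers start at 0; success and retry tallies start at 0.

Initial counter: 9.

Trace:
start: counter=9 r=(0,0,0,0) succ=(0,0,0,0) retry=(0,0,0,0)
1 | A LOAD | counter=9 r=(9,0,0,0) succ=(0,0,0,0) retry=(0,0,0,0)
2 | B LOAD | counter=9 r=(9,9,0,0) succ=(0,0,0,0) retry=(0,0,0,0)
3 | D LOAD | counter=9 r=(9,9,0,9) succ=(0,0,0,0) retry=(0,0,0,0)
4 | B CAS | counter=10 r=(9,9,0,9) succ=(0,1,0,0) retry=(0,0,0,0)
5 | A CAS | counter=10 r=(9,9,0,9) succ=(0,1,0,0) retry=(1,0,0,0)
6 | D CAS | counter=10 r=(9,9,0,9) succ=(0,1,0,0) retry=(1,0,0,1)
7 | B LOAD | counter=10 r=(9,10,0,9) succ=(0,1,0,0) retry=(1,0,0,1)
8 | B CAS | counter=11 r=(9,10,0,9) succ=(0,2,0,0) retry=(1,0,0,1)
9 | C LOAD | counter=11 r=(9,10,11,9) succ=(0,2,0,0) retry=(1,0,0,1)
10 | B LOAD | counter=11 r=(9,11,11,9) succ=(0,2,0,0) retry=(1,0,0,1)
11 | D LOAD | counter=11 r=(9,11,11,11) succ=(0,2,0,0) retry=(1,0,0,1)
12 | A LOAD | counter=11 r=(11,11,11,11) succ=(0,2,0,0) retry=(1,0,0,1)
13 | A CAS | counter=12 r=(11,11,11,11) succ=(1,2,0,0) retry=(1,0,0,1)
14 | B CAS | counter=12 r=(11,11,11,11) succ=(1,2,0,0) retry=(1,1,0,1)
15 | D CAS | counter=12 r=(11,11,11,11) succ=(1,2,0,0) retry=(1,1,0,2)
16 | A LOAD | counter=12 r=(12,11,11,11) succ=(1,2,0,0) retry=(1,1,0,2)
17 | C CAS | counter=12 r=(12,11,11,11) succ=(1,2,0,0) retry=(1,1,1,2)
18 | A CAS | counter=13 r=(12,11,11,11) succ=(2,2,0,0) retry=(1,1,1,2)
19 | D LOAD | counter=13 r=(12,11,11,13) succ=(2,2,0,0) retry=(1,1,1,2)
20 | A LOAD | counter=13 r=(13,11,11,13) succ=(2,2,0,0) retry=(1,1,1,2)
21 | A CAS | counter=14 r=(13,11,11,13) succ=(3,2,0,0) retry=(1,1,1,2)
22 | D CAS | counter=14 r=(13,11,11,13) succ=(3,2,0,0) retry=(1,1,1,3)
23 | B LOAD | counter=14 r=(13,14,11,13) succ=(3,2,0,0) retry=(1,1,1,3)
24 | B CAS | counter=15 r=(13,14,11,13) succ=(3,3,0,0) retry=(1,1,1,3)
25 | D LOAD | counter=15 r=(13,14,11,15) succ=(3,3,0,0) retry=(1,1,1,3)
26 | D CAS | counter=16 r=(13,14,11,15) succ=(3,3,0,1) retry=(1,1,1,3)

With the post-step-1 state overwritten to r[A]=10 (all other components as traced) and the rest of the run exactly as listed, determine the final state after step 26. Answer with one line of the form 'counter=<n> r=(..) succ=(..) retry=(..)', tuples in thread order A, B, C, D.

counter=17 r=(14,15,12,16) succ=(4,3,0,1) retry=(0,1,1,3)

state after step 1 := counter=9 r=(10,0,0,0) succ=(0,0,0,0) retry=(0,0,0,0)
2 | B LOAD | counter=9 r=(10,9,0,0) succ=(0,0,0,0) retry=(0,0,0,0)
3 | D LOAD | counter=9 r=(10,9,0,9) succ=(0,0,0,0) retry=(0,0,0,0)
4 | B CAS | counter=10 r=(10,9,0,9) succ=(0,1,0,0) retry=(0,0,0,0)
5 | A CAS | counter=11 r=(10,9,0,9) succ=(1,1,0,0) retry=(0,0,0,0)
6 | D CAS | counter=11 r=(10,9,0,9) succ=(1,1,0,0) retry=(0,0,0,1)
7 | B LOAD | counter=11 r=(10,11,0,9) succ=(1,1,0,0) retry=(0,0,0,1)
8 | B CAS | counter=12 r=(10,11,0,9) succ=(1,2,0,0) retry=(0,0,0,1)
9 | C LOAD | counter=12 r=(10,11,12,9) succ=(1,2,0,0) retry=(0,0,0,1)
10 | B LOAD | counter=12 r=(10,12,12,9) succ=(1,2,0,0) retry=(0,0,0,1)
11 | D LOAD | counter=12 r=(10,12,12,12) succ=(1,2,0,0) retry=(0,0,0,1)
12 | A LOAD | counter=12 r=(12,12,12,12) succ=(1,2,0,0) retry=(0,0,0,1)
13 | A CAS | counter=13 r=(12,12,12,12) succ=(2,2,0,0) retry=(0,0,0,1)
14 | B CAS | counter=13 r=(12,12,12,12) succ=(2,2,0,0) retry=(0,1,0,1)
15 | D CAS | counter=13 r=(12,12,12,12) succ=(2,2,0,0) retry=(0,1,0,2)
16 | A LOAD | counter=13 r=(13,12,12,12) succ=(2,2,0,0) retry=(0,1,0,2)
17 | C CAS | counter=13 r=(13,12,12,12) succ=(2,2,0,0) retry=(0,1,1,2)
18 | A CAS | counter=14 r=(13,12,12,12) succ=(3,2,0,0) retry=(0,1,1,2)
19 | D LOAD | counter=14 r=(13,12,12,14) succ=(3,2,0,0) retry=(0,1,1,2)
20 | A LOAD | counter=14 r=(14,12,12,14) succ=(3,2,0,0) retry=(0,1,1,2)
21 | A CAS | counter=15 r=(14,12,12,14) succ=(4,2,0,0) retry=(0,1,1,2)
22 | D CAS | counter=15 r=(14,12,12,14) succ=(4,2,0,0) retry=(0,1,1,3)
23 | B LOAD | counter=15 r=(14,15,12,14) succ=(4,2,0,0) retry=(0,1,1,3)
24 | B CAS | counter=16 r=(14,15,12,14) succ=(4,3,0,0) retry=(0,1,1,3)
25 | D LOAD | counter=16 r=(14,15,12,16) succ=(4,3,0,0) retry=(0,1,1,3)
26 | D CAS | counter=17 r=(14,15,12,16) succ=(4,3,0,1) retry=(0,1,1,3)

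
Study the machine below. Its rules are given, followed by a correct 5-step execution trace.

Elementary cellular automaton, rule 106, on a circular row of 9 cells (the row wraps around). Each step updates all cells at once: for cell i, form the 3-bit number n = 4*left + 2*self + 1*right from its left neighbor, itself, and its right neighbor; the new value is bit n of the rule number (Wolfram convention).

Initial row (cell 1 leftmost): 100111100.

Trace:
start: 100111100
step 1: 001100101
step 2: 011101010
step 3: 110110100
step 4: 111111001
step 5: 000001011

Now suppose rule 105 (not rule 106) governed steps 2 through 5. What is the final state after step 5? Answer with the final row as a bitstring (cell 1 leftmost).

(re-executing steps 2..5 under rule 105; state before step 2: 001100101)
step 2: 001100010
step 3: 101101000
step 4: 011110010
step 5: 010010000

010010000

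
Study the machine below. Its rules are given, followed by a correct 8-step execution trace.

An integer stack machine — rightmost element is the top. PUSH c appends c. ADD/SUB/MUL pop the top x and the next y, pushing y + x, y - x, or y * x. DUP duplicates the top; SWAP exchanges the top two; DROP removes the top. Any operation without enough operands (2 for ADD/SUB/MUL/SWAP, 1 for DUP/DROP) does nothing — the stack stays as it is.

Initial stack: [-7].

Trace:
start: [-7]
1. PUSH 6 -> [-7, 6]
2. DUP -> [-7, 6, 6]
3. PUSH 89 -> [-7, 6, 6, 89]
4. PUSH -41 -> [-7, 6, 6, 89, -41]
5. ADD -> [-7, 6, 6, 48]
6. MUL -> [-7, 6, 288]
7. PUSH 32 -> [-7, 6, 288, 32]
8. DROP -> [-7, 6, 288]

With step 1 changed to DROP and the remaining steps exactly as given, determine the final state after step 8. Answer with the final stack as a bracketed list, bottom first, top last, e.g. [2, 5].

(re-executing from step 1 with the substitution; state before step 1: [-7])
1. DROP -> []
2. DUP -> []
3. PUSH 89 -> [89]
4. PUSH -41 -> [89, -41]
5. ADD -> [48]
6. MUL -> [48]
7. PUSH 32 -> [48, 32]
8. DROP -> [48]

[48]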